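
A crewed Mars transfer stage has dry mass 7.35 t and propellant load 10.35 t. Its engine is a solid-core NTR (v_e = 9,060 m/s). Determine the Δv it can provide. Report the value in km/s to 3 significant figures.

Δv ≈ 7.96 km/s

m₀ = m_dry + m_prop = 7.35 + 10.35 = 17.7 t.
Using Δv = v_e ln(m₀/m_f): Δv = v_e · ln(m₀/m_f) = 9060.0 × ln(2.408) = 9060.0 × 0.8789 ≈ 7962.5 m/s.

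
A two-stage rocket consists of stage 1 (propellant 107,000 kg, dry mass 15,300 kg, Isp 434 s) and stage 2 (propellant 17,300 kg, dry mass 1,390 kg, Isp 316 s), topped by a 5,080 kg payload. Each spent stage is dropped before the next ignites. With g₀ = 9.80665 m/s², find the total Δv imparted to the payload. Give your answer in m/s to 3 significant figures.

Δv ≈ 9650 m/s

Ignition mass of stage 1 = 107,000+15,300 + 17,300+1,390 + 5,080 = 146,070 kg.
Stage 1: m₀ = 146,070 kg, m_f = 146,070 − 107,000 = 39,070 kg; Δv = 434×9.80665×ln(3.739) = 4256.1×1.3187 ≈ 5613 m/s.
Stage 2: m₀ = 23,770 kg, m_f = 23,770 − 17,300 = 6,470 kg; Δv = 316×9.80665×ln(3.674) = 3098.9×1.3012 ≈ 4032 m/s.
Total Δv = 5613 + 4032 = 9645 m/s.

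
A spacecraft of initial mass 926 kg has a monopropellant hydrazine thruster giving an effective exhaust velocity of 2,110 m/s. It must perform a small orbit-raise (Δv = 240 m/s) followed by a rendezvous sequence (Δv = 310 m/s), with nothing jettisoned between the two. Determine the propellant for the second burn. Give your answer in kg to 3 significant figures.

propellant for the second burn ≈ 113 kg

After the first burn: m = 926 × exp(−240/2110.0) = 926 × 0.89249 = 826.446 kg.
After the second burn: m = 826.446 × exp(−310/2110.0) = 826.446 × 0.86336 = 713.52 kg.
Second-burn propellant = 826.446 − 713.52 = 112.926 kg.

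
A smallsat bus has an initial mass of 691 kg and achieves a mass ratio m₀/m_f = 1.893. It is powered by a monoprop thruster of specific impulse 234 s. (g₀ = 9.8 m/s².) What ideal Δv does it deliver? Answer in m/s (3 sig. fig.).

Δv ≈ 1460 m/s

v_e = Isp · g₀ = 234 × 9.8 = 2293.2 m/s.
Rocket equation: Δv = v_e · ln(1.893) = 2293.2 × 0.6382 ≈ 1463.4 m/s.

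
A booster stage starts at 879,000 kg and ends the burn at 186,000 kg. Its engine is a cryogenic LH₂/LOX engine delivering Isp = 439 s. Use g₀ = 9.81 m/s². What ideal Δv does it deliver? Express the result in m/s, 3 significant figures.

Δv ≈ 6690 m/s

v_e = Isp · g₀ = 439 × 9.81 = 4306.6 m/s.
Δv = v_e · ln(m₀/m_f) = 4306.6 × ln(4.726) = 4306.6 × 1.5530 ≈ 6688.3 m/s.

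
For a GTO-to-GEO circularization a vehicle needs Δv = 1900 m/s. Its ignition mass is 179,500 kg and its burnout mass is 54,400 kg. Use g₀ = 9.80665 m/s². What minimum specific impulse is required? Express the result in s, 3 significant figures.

Isp ≈ 162 s

ln(m₀/m_f) = ln(179500/54400) = ln(3.3) = 1.1938.
v_e = Δv / ln(m₀/m_f) = 1900 / 1.1938 = 1591.5 m/s.
Isp = v_e / g₀ = 1591.5 / 9.80665 = 162.3 s.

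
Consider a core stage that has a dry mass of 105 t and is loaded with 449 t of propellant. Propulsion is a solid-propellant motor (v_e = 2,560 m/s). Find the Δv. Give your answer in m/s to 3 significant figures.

Δv ≈ 4260 m/s

m₀ = m_dry + m_prop = 105 + 449 = 554 t.
Using Δv = v_e ln(m₀/m_f): Δv = v_e · ln(m₀/m_f) = 2560.0 × ln(5.276) = 2560.0 × 1.6632 ≈ 4257.8 m/s.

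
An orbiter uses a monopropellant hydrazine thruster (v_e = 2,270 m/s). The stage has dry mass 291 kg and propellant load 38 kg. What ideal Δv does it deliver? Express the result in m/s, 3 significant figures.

Δv ≈ 279 m/s

m₀ = m_dry + m_prop = 291 + 38 = 329 kg.
From the ideal rocket equation, Δv = v_e · ln(m₀/m_f) = 2270.0 × ln(1.131) = 2270.0 × 0.1227 ≈ 278.6 m/s.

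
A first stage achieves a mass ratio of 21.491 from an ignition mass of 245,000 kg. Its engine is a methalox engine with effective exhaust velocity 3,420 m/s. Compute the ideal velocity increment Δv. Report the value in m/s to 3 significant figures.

Δv ≈ 10500 m/s

Δv = v_e · ln(21.491) = 3420.0 × 3.0676 ≈ 10491.3 m/s.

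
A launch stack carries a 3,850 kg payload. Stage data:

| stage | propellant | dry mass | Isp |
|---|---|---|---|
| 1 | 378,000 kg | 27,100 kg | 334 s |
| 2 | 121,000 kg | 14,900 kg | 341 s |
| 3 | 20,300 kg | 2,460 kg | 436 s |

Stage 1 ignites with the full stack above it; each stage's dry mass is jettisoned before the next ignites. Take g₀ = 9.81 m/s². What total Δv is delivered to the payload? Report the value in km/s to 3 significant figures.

Ignition mass of stage 1 = 378,000+27,100 + 121,000+14,900 + 20,300+2,460 + 3,850 = 567,610 kg.
Stage 1: m₀ = 567,610 kg, m_f = 567,610 − 378,000 = 189,610 kg; Δv = 334×9.81×ln(2.994) = 3276.5×1.0965 ≈ 3593 m/s.
Stage 2: m₀ = 162,510 kg, m_f = 162,510 − 121,000 = 41,510 kg; Δv = 341×9.81×ln(3.915) = 3345.2×1.3648 ≈ 4566 m/s.
Stage 3: m₀ = 26,610 kg, m_f = 26,610 − 20,300 = 6,310 kg; Δv = 436×9.81×ln(4.217) = 4277.2×1.4392 ≈ 6155 m/s.
Total Δv = 3593 + 4566 + 6155 = 14314 m/s.

Δv ≈ 14.3 km/s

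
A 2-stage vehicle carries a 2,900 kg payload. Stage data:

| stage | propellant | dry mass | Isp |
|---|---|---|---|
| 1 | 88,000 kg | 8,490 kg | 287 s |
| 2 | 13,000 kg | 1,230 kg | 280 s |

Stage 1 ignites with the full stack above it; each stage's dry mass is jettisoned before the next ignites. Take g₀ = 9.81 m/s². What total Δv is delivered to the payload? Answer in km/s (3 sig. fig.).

Δv ≈ 8.10 km/s

Ignition mass of stage 1 = 88,000+8,490 + 13,000+1,230 + 2,900 = 113,620 kg.
Stage 1: m₀ = 113,620 kg, m_f = 113,620 − 88,000 = 25,620 kg; Δv = 287×9.81×ln(4.435) = 2815.5×1.4895 ≈ 4194 m/s.
Stage 2: m₀ = 17,130 kg, m_f = 17,130 − 13,000 = 4,130 kg; Δv = 280×9.81×ln(4.148) = 2746.8×1.4226 ≈ 3907 m/s.
Total Δv = 4194 + 3907 = 8101 m/s.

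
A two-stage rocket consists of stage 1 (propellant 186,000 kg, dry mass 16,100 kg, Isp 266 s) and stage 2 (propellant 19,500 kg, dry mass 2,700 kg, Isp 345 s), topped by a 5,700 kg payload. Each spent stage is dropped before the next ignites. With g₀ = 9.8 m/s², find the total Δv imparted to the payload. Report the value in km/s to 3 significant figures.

Δv ≈ 8.37 km/s

Ignition mass of stage 1 = 186,000+16,100 + 19,500+2,700 + 5,700 = 230,000 kg.
Stage 1: m₀ = 230,000 kg, m_f = 230,000 − 186,000 = 44,000 kg; Δv = 266×9.8×ln(5.227) = 2606.8×1.6539 ≈ 4311 m/s.
Stage 2: m₀ = 27,900 kg, m_f = 27,900 − 19,500 = 8,400 kg; Δv = 345×9.8×ln(3.321) = 3381.0×1.2004 ≈ 4059 m/s.
Total Δv = 4311 + 4059 = 8370 m/s.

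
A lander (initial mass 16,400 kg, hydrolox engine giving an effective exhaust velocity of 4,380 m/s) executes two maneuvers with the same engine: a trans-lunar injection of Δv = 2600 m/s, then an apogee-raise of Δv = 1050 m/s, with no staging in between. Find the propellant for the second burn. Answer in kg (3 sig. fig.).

After the first burn: m = 16400 × exp(−2600/4380.0) = 16400 × 0.55233 = 9,058.21 kg.
After the second burn: m = 9,058.21 × exp(−1050/4380.0) = 9,058.21 × 0.78684 = 7,127.36 kg.
Second-burn propellant = 9,058.21 − 7,127.36 = 1,930.85 kg.

propellant for the second burn ≈ 1930 kg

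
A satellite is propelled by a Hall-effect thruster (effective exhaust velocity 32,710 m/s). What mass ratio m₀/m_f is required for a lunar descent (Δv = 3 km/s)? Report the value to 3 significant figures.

mass ratio ≈ 1.10

Rocket equation: m₀/m_f = exp(Δv / v_e) = exp(3000 / 32710.0) = exp(0.0917) = 1.0961.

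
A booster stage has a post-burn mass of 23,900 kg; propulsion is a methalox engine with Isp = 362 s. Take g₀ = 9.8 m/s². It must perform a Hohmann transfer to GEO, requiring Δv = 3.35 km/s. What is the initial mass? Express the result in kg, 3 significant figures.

v_e = Isp · g₀ = 362 × 9.8 = 3547.6 m/s.
Using Δv = v_e ln(m₀/m_f): m₀/m_f = exp(Δv / v_e) = exp(3350 / 3547.6) = exp(0.9443) = 2.5710.
m₀ = m_f × 2.5710 = 23,900 × 2.5710 = 61,446.9 kg.

initial mass ≈ 61400 kg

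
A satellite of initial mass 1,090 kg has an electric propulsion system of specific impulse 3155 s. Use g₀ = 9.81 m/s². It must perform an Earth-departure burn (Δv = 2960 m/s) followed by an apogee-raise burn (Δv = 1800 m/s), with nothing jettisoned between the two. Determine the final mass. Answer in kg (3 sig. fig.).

final mass ≈ 935 kg

v_e = Isp · g₀ = 3155 × 9.81 = 30950.6 m/s.
After the first burn: m = 1090 × exp(−2960/30950.6) = 1090 × 0.90879 = 990.581 kg.
After the second burn: m = 990.581 × exp(−1800/30950.6) = 990.581 × 0.94350 = 934.613 kg.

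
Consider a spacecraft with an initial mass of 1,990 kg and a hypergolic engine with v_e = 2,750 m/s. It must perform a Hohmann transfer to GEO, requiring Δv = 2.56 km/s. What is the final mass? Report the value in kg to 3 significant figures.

final mass ≈ 784 kg

From the ideal rocket equation, m₀/m_f = exp(Δv / v_e) = exp(2560 / 2750.0) = exp(0.9309) = 2.5368.
m_f = m₀ / 2.5368 = 1,990 / 2.5368 = 784.453 kg.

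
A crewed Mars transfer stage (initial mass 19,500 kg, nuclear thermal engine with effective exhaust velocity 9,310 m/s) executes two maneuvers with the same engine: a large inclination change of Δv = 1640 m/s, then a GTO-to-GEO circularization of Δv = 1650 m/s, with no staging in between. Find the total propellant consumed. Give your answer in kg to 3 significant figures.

total propellant consumed ≈ 5800 kg

After the first burn: m = 19500 × exp(−1640/9310.0) = 19500 × 0.83849 = 16,350.6 kg.
After the second burn: m = 16,350.6 × exp(−1650/9310.0) = 16,350.6 × 0.83759 = 13,695.1 kg.
Total propellant = m₀ − m_final = 19500 − 13,695.1 = 5,804.9 kg.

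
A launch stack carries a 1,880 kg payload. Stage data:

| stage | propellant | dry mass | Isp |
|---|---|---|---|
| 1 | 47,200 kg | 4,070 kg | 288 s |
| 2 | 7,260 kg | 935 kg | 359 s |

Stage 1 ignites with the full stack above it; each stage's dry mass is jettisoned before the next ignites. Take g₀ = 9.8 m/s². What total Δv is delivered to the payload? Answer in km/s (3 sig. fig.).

Ignition mass of stage 1 = 47,200+4,070 + 7,260+935 + 1,880 = 61,345 kg.
Stage 1: m₀ = 61,345 kg, m_f = 61,345 − 47,200 = 14,145 kg; Δv = 288×9.8×ln(4.337) = 2822.4×1.4672 ≈ 4141 m/s.
Stage 2: m₀ = 10,075 kg, m_f = 10,075 − 7,260 = 2,815 kg; Δv = 359×9.8×ln(3.579) = 3518.2×1.2751 ≈ 4486 m/s.
Total Δv = 4141 + 4486 = 8627 m/s.

Δv ≈ 8.63 km/s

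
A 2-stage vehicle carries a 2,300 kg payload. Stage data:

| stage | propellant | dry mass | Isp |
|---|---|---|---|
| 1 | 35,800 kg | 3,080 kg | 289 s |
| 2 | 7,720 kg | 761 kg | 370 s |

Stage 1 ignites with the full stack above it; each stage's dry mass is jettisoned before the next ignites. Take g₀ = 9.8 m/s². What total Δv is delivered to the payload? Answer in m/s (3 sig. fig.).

Ignition mass of stage 1 = 35,800+3,080 + 7,720+761 + 2,300 = 49,661 kg.
Stage 1: m₀ = 49,661 kg, m_f = 49,661 − 35,800 = 13,861 kg; Δv = 289×9.8×ln(3.583) = 2832.2×1.2761 ≈ 3614 m/s.
Stage 2: m₀ = 10,781 kg, m_f = 10,781 − 7,720 = 3,061 kg; Δv = 370×9.8×ln(3.522) = 3626.0×1.2590 ≈ 4565 m/s.
Total Δv = 3614 + 4565 = 8179 m/s.

Δv ≈ 8180 m/s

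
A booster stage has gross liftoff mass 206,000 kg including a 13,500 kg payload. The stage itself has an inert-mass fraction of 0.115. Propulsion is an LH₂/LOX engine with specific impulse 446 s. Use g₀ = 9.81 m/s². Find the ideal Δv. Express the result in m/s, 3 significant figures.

Stage wet mass = m₀ − payload = 206,000 − 13,500 = 192,500 kg.
Stage dry mass = ε × stage wet mass = 0.115 × 192,500 = 22,137.5 kg.
Burnout mass m_f = stage dry + payload = 22,137.5 + 13,500 = 35,637.5 kg.
v_e = Isp · g₀ = 446 × 9.81 = 4375.3 m/s.
By the Tsiolkovsky rocket equation, Δv = v_e · ln(206,000/35,637.5) = 4375.3 × ln(5.78) = 4375.3 × 1.7545 ≈ 7676 m/s.

Δv ≈ 7680 m/s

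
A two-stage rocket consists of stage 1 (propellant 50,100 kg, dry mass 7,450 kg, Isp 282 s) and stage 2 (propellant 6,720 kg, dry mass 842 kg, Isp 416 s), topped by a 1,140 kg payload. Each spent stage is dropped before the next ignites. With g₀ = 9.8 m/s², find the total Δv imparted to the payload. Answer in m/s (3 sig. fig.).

Ignition mass of stage 1 = 50,100+7,450 + 6,720+842 + 1,140 = 66,252 kg.
Stage 1: m₀ = 66,252 kg, m_f = 66,252 − 50,100 = 16,152 kg; Δv = 282×9.8×ln(4.102) = 2763.6×1.4114 ≈ 3901 m/s.
Stage 2: m₀ = 8,702 kg, m_f = 8,702 − 6,720 = 1,982 kg; Δv = 416×9.8×ln(4.391) = 4076.8×1.4794 ≈ 6031 m/s.
Total Δv = 3901 + 6031 = 9932 m/s.

Δv ≈ 9930 m/s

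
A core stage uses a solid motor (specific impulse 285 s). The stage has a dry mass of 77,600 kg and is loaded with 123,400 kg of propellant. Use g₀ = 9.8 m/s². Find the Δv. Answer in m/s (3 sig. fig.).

Δv ≈ 2660 m/s

v_e = Isp · g₀ = 285 × 9.8 = 2793.0 m/s.
m₀ = m_dry + m_prop = 77,600 + 123,400 = 201,000 kg.
Δv = v_e · ln(m₀/m_f) = 2793.0 × ln(2.59) = 2793.0 × 0.9517 ≈ 2658.2 m/s.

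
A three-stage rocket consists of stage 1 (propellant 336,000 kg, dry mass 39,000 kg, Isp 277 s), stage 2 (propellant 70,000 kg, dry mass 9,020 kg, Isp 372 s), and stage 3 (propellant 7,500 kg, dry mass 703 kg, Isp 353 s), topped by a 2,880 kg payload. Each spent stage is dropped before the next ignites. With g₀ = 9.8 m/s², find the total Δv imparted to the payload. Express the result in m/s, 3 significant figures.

Ignition mass of stage 1 = 336,000+39,000 + 70,000+9,020 + 7,500+703 + 2,880 = 465,103 kg.
Stage 1: m₀ = 465,103 kg, m_f = 465,103 − 336,000 = 129,103 kg; Δv = 277×9.8×ln(3.603) = 2714.6×1.2816 ≈ 3479 m/s.
Stage 2: m₀ = 90,103 kg, m_f = 90,103 − 70,000 = 20,103 kg; Δv = 372×9.8×ln(4.482) = 3645.6×1.5001 ≈ 5469 m/s.
Stage 3: m₀ = 11,083 kg, m_f = 11,083 − 7,500 = 3,583 kg; Δv = 353×9.8×ln(3.093) = 3459.4×1.1292 ≈ 3906 m/s.
Total Δv = 3479 + 5469 + 3906 = 12854 m/s.

Δv ≈ 12900 m/s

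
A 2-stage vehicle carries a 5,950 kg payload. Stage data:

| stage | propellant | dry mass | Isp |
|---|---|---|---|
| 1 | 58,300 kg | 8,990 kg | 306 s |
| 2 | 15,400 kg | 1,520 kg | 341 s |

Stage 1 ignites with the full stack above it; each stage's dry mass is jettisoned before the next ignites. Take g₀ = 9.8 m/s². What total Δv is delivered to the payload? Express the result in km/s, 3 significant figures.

Ignition mass of stage 1 = 58,300+8,990 + 15,400+1,520 + 5,950 = 90,160 kg.
Stage 1: m₀ = 90,160 kg, m_f = 90,160 − 58,300 = 31,860 kg; Δv = 306×9.8×ln(2.83) = 2998.8×1.0402 ≈ 3119 m/s.
Stage 2: m₀ = 22,870 kg, m_f = 22,870 − 15,400 = 7,470 kg; Δv = 341×9.8×ln(3.062) = 3341.8×1.1189 ≈ 3739 m/s.
Total Δv = 3119 + 3739 = 6858 m/s.

Δv ≈ 6.86 km/s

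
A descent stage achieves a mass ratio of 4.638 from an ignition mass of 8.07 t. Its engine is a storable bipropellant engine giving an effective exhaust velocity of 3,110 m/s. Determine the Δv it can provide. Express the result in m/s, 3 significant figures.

Δv ≈ 4770 m/s

Using Δv = v_e ln(m₀/m_f): Δv = v_e · ln(4.638) = 3110.0 × 1.5343 ≈ 4771.6 m/s.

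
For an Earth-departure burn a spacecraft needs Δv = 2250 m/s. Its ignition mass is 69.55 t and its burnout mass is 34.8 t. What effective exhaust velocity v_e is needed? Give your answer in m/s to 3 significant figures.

v_e ≈ 3250 m/s

ln(m₀/m_f) = ln(69550/34800) = ln(1.999) = 0.6924.
By the Tsiolkovsky rocket equation, v_e = Δv / ln(m₀/m_f) = 2250 / 0.6924 = 3249.4 m/s.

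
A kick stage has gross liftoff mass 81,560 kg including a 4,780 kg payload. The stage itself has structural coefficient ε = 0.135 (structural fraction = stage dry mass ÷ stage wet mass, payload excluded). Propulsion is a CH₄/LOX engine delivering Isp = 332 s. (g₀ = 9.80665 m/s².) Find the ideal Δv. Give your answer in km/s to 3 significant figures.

Stage wet mass = m₀ − payload = 81,560 − 4,780 = 76,780 kg.
Stage dry mass = ε × stage wet mass = 0.135 × 76,780 = 10,365.3 kg.
Burnout mass m_f = stage dry + payload = 10,365.3 + 4,780 = 15,145.3 kg.
v_e = Isp · g₀ = 332 × 9.80665 = 3255.8 m/s.
By the Tsiolkovsky rocket equation, Δv = v_e · ln(81,560/15,145.3) = 3255.8 × ln(5.385) = 3255.8 × 1.6836 ≈ 5482 m/s.

Δv ≈ 5.48 km/s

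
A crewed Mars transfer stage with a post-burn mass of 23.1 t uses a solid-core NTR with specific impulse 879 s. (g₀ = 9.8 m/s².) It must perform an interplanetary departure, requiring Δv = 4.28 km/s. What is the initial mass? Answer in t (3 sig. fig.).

v_e = Isp · g₀ = 879 × 9.8 = 8614.2 m/s.
From the ideal rocket equation, m₀/m_f = exp(Δv / v_e) = exp(4280 / 8614.2) = exp(0.4969) = 1.6435.
m₀ = m_f × 1.6435 = 23.1 × 1.6435 = 37.9649 t.

initial mass ≈ 38.0 t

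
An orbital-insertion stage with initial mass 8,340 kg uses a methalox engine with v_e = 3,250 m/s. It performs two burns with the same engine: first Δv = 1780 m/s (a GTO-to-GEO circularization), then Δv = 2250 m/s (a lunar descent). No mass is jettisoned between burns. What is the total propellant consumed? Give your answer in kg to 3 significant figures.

total propellant consumed ≈ 5930 kg

After the first burn: m = 8340 × exp(−1780/3250.0) = 8340 × 0.57828 = 4,822.86 kg.
After the second burn: m = 4,822.86 × exp(−2250/3250.0) = 4,822.86 × 0.50042 = 2,413.46 kg.
Total propellant = m₀ − m_final = 8340 − 2,413.46 = 5,926.54 kg.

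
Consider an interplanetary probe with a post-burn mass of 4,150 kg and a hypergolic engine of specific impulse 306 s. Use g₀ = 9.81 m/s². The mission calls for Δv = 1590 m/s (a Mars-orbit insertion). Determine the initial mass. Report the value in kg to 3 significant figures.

v_e = Isp · g₀ = 306 × 9.81 = 3001.9 m/s.
Rocket equation: m₀/m_f = exp(Δv / v_e) = exp(1590 / 3001.9) = exp(0.5297) = 1.6984.
m₀ = m_f × 1.6984 = 4,150 × 1.6984 = 7,048.36 kg.

initial mass ≈ 7050 kg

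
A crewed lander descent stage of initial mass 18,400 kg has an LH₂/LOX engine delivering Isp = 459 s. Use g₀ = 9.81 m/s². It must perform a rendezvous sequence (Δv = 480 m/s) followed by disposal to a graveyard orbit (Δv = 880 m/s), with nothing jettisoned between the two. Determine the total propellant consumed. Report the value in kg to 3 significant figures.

v_e = Isp · g₀ = 459 × 9.81 = 4502.8 m/s.
After the first burn: m = 18400 × exp(−480/4502.8) = 18400 × 0.89888 = 16,539.4 kg.
After the second burn: m = 16,539.4 × exp(−880/4502.8) = 16,539.4 × 0.82248 = 13,603.3 kg.
Total propellant = m₀ − m_final = 18400 − 13,603.3 = 4,796.7 kg.

total propellant consumed ≈ 4800 kg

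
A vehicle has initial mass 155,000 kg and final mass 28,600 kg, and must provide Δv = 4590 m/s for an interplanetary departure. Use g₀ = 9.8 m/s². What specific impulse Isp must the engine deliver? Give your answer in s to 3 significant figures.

Isp ≈ 277 s

ln(m₀/m_f) = ln(155000/28600) = ln(5.42) = 1.6900.
By the Tsiolkovsky rocket equation, v_e = Δv / ln(m₀/m_f) = 4590 / 1.6900 = 2715.9 m/s.
Isp = v_e / g₀ = 2715.9 / 9.8 = 277.1 s.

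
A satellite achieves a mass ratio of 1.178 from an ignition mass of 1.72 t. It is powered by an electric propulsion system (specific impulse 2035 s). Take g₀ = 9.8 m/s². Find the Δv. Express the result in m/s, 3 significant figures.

v_e = Isp · g₀ = 2035 × 9.8 = 19943.0 m/s.
From the ideal rocket equation, Δv = v_e · ln(1.178) = 19943.0 × 0.1638 ≈ 3267.0 m/s.

Δv ≈ 3270 m/s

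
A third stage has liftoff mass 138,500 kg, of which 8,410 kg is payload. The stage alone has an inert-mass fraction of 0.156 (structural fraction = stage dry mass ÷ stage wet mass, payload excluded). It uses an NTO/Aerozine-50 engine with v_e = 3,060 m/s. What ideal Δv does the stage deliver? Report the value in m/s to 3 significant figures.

Stage wet mass = m₀ − payload = 138,500 − 8,410 = 130,090 kg.
Stage dry mass = ε × stage wet mass = 0.156 × 130,090 = 20,294 kg.
Burnout mass m_f = stage dry + payload = 20,294 + 8,410 = 28,704 kg.
By the Tsiolkovsky rocket equation, Δv = v_e · ln(138,500/28,704) = 3060.0 × ln(4.825) = 3060.0 × 1.5738 ≈ 4816 m/s.

Δv ≈ 4820 m/s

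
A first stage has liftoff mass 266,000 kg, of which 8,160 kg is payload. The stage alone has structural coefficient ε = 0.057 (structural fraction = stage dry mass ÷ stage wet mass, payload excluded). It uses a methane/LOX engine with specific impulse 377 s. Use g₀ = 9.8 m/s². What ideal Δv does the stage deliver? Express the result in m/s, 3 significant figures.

Stage wet mass = m₀ − payload = 266,000 − 8,160 = 257,840 kg.
Stage dry mass = ε × stage wet mass = 0.057 × 257,840 = 14,696.9 kg.
Burnout mass m_f = stage dry + payload = 14,696.9 + 8,160 = 22,856.9 kg.
v_e = Isp · g₀ = 377 × 9.8 = 3694.6 m/s.
Using Δv = v_e ln(m₀/m_f): Δv = v_e · ln(266,000/22,856.9) = 3694.6 × ln(11.64) = 3694.6 × 2.4542 ≈ 9067 m/s.

Δv ≈ 9070 m/s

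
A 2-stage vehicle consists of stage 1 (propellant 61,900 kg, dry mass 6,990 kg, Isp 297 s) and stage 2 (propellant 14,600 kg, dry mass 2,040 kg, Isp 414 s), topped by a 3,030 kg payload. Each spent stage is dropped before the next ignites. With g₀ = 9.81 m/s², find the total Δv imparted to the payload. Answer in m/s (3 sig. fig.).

Δv ≈ 9000 m/s

Ignition mass of stage 1 = 61,900+6,990 + 14,600+2,040 + 3,030 = 88,560 kg.
Stage 1: m₀ = 88,560 kg, m_f = 88,560 − 61,900 = 26,660 kg; Δv = 297×9.81×ln(3.322) = 2913.6×1.2005 ≈ 3498 m/s.
Stage 2: m₀ = 19,670 kg, m_f = 19,670 − 14,600 = 5,070 kg; Δv = 414×9.81×ln(3.88) = 4061.3×1.3558 ≈ 5506 m/s.
Total Δv = 3498 + 5506 = 9004 m/s.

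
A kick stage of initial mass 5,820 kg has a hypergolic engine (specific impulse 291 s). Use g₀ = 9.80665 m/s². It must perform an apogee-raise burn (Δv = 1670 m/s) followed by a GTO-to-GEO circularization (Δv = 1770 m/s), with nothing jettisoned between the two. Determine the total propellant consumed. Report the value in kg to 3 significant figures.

v_e = Isp · g₀ = 291 × 9.80665 = 2853.7 m/s.
After the first burn: m = 5820 × exp(−1670/2853.7) = 5820 × 0.55700 = 3,241.74 kg.
After the second burn: m = 3,241.74 × exp(−1770/2853.7) = 3,241.74 × 0.53782 = 1,743.47 kg.
Total propellant = m₀ − m_final = 5820 − 1,743.47 = 4,076.53 kg.

total propellant consumed ≈ 4080 kg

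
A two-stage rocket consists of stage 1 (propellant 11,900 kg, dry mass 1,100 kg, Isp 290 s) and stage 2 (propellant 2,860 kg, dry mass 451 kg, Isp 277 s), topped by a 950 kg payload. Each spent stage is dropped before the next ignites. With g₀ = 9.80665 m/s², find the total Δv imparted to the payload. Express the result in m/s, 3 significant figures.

Δv ≈ 6350 m/s

Ignition mass of stage 1 = 11,900+1,100 + 2,860+451 + 950 = 17,261 kg.
Stage 1: m₀ = 17,261 kg, m_f = 17,261 − 11,900 = 5,361 kg; Δv = 290×9.80665×ln(3.22) = 2843.9×1.1693 ≈ 3325 m/s.
Stage 2: m₀ = 4,261 kg, m_f = 4,261 − 2,860 = 1,401 kg; Δv = 277×9.80665×ln(3.041) = 2716.4×1.1123 ≈ 3022 m/s.
Total Δv = 3325 + 3022 = 6347 m/s.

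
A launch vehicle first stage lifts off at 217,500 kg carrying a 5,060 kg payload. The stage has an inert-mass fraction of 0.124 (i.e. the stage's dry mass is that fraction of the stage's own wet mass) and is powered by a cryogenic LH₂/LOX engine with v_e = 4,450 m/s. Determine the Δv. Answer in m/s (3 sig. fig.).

Stage wet mass = m₀ − payload = 217,500 − 5,060 = 212,440 kg.
Stage dry mass = ε × stage wet mass = 0.124 × 212,440 = 26,342.6 kg.
Burnout mass m_f = stage dry + payload = 26,342.6 + 5,060 = 31,402.6 kg.
Using Δv = v_e ln(m₀/m_f): Δv = v_e · ln(217,500/31,402.6) = 4450.0 × ln(6.926) = 4450.0 × 1.9353 ≈ 8612 m/s.

Δv ≈ 8610 m/s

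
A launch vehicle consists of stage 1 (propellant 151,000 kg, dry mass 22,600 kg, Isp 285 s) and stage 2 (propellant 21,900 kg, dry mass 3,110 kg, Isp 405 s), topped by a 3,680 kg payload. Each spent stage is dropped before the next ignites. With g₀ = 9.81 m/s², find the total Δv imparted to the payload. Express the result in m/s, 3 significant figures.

Δv ≈ 9560 m/s

Ignition mass of stage 1 = 151,000+22,600 + 21,900+3,110 + 3,680 = 202,290 kg.
Stage 1: m₀ = 202,290 kg, m_f = 202,290 − 151,000 = 51,290 kg; Δv = 285×9.81×ln(3.944) = 2795.9×1.3722 ≈ 3836 m/s.
Stage 2: m₀ = 28,690 kg, m_f = 28,690 − 21,900 = 6,790 kg; Δv = 405×9.81×ln(4.225) = 3973.1×1.4411 ≈ 5726 m/s.
Total Δv = 3836 + 5726 = 9562 m/s.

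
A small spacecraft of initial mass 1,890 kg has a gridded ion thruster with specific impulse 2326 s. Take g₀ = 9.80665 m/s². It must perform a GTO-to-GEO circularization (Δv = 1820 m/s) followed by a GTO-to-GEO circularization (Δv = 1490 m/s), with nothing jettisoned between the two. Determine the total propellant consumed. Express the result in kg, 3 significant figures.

total propellant consumed ≈ 255 kg

v_e = Isp · g₀ = 2326 × 9.80665 = 22810.3 m/s.
After the first burn: m = 1890 × exp(−1820/22810.3) = 1890 × 0.92331 = 1,745.06 kg.
After the second burn: m = 1,745.06 × exp(−1490/22810.3) = 1,745.06 × 0.93677 = 1,634.72 kg.
Total propellant = m₀ − m_final = 1890 − 1,634.72 = 255.28 kg.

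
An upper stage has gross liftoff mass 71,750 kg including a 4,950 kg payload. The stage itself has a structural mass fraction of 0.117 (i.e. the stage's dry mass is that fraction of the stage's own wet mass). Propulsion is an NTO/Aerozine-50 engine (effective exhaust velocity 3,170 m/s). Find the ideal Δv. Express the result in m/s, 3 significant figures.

Δv ≈ 5470 m/s

Stage wet mass = m₀ − payload = 71,750 − 4,950 = 66,800 kg.
Stage dry mass = ε × stage wet mass = 0.117 × 66,800 = 7,815.6 kg.
Burnout mass m_f = stage dry + payload = 7,815.6 + 4,950 = 12,765.6 kg.
By the Tsiolkovsky rocket equation, Δv = v_e · ln(71,750/12,765.6) = 3170.0 × ln(5.621) = 3170.0 × 1.7264 ≈ 5473 m/s.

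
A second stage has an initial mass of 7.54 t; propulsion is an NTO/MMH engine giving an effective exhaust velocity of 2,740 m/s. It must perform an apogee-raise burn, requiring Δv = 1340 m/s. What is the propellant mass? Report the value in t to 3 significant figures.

Rocket equation: m₀/m_f = exp(Δv / v_e) = exp(1340 / 2740.0) = exp(0.4891) = 1.6308.
m_f = 7.54 / 1.6308 = 4.6235 t, so propellant = m₀ − m_f = 7.54 − 4.6235 = 2.9165 t.

propellant mass ≈ 2.92 t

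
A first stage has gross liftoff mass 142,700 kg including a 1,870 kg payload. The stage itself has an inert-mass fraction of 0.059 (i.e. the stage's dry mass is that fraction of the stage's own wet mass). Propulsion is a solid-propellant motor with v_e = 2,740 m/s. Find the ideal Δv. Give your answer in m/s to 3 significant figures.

Stage wet mass = m₀ − payload = 142,700 − 1,870 = 140,830 kg.
Stage dry mass = ε × stage wet mass = 0.059 × 140,830 = 8,308.97 kg.
Burnout mass m_f = stage dry + payload = 8,308.97 + 1,870 = 10,178.97 kg.
From the ideal rocket equation, Δv = v_e · ln(142,700/10,178.97) = 2740.0 × ln(14.02) = 2740.0 × 2.6404 ≈ 7235 m/s.

Δv ≈ 7230 m/s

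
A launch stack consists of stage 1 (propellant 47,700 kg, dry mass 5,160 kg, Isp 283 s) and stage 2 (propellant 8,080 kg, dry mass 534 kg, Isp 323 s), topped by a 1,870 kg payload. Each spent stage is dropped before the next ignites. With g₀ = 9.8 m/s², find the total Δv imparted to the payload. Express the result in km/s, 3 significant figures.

Δv ≈ 8.54 km/s

Ignition mass of stage 1 = 47,700+5,160 + 8,080+534 + 1,870 = 63,344 kg.
Stage 1: m₀ = 63,344 kg, m_f = 63,344 − 47,700 = 15,644 kg; Δv = 283×9.8×ln(4.049) = 2773.4×1.3985 ≈ 3879 m/s.
Stage 2: m₀ = 10,484 kg, m_f = 10,484 − 8,080 = 2,404 kg; Δv = 323×9.8×ln(4.361) = 3165.4×1.4727 ≈ 4662 m/s.
Total Δv = 3879 + 4662 = 8541 m/s.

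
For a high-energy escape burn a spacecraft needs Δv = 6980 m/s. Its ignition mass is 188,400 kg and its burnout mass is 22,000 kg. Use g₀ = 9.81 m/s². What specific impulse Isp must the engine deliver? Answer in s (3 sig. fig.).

Isp ≈ 331 s

ln(m₀/m_f) = ln(188400/22000) = ln(8.564) = 2.1475.
v_e = Δv / ln(m₀/m_f) = 6980 / 2.1475 = 3250.3 m/s.
Isp = v_e / g₀ = 3250.3 / 9.81 = 331.3 s.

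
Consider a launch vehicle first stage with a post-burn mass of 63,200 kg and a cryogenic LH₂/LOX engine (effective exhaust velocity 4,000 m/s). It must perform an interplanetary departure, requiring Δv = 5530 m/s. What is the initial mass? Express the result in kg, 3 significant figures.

m₀/m_f = exp(Δv / v_e) = exp(5530 / 4000.0) = exp(1.3825) = 3.9849.
m₀ = m_f × 3.9849 = 63,200 × 3.9849 = 251,846 kg.

initial mass ≈ 252000 kg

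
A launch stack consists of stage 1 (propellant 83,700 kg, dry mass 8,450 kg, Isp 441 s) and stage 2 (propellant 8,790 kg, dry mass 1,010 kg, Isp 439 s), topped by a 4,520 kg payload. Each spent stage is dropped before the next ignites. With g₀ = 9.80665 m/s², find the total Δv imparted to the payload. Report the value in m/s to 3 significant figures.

Δv ≈ 10800 m/s

Ignition mass of stage 1 = 83,700+8,450 + 8,790+1,010 + 4,520 = 106,470 kg.
Stage 1: m₀ = 106,470 kg, m_f = 106,470 − 83,700 = 22,770 kg; Δv = 441×9.80665×ln(4.676) = 4324.7×1.5424 ≈ 6671 m/s.
Stage 2: m₀ = 14,320 kg, m_f = 14,320 − 8,790 = 5,530 kg; Δv = 439×9.80665×ln(2.59) = 4305.1×0.9515 ≈ 4096 m/s.
Total Δv = 6671 + 4096 = 10767 m/s.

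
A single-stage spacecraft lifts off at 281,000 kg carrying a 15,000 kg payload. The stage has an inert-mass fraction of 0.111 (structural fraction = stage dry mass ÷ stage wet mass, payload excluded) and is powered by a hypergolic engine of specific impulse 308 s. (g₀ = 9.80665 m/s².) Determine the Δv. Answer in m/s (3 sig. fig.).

Stage wet mass = m₀ − payload = 281,000 − 15,000 = 266,000 kg.
Stage dry mass = ε × stage wet mass = 0.111 × 266,000 = 29,526 kg.
Burnout mass m_f = stage dry + payload = 29,526 + 15,000 = 44,526 kg.
v_e = Isp · g₀ = 308 × 9.80665 = 3020.4 m/s.
From the ideal rocket equation, Δv = v_e · ln(281,000/44,526) = 3020.4 × ln(6.311) = 3020.4 × 1.8423 ≈ 5565 m/s.

Δv ≈ 5560 m/s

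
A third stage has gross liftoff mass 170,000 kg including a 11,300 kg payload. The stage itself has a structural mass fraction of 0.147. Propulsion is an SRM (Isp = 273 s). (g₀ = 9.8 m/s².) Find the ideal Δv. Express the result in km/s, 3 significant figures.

Stage wet mass = m₀ − payload = 170,000 − 11,300 = 158,700 kg.
Stage dry mass = ε × stage wet mass = 0.147 × 158,700 = 23,328.9 kg.
Burnout mass m_f = stage dry + payload = 23,328.9 + 11,300 = 34,628.9 kg.
v_e = Isp · g₀ = 273 × 9.8 = 2675.4 m/s.
From the ideal rocket equation, Δv = v_e · ln(170,000/34,628.9) = 2675.4 × ln(4.909) = 2675.4 × 1.5911 ≈ 4257 m/s.

Δv ≈ 4.26 km/s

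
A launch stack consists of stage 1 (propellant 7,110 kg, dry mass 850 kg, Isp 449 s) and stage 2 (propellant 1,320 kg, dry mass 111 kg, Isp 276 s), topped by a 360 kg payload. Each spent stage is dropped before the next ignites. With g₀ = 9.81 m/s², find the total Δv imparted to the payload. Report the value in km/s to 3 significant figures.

Ignition mass of stage 1 = 7,110+850 + 1,320+111 + 360 = 9,751 kg.
Stage 1: m₀ = 9,751 kg, m_f = 9,751 − 7,110 = 2,641 kg; Δv = 449×9.81×ln(3.692) = 4404.7×1.3062 ≈ 5753 m/s.
Stage 2: m₀ = 1,791 kg, m_f = 1,791 − 1,320 = 471 kg; Δv = 276×9.81×ln(3.803) = 2707.6×1.3357 ≈ 3616 m/s.
Total Δv = 5753 + 3616 = 9369 m/s.

Δv ≈ 9.37 km/s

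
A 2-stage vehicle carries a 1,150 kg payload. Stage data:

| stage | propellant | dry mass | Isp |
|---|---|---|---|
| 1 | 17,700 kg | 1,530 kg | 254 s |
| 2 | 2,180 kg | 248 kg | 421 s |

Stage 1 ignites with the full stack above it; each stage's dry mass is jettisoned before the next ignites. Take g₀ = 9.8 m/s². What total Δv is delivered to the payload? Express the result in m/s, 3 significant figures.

Ignition mass of stage 1 = 17,700+1,530 + 2,180+248 + 1,150 = 22,808 kg.
Stage 1: m₀ = 22,808 kg, m_f = 22,808 − 17,700 = 5,108 kg; Δv = 254×9.8×ln(4.465) = 2489.2×1.4963 ≈ 3725 m/s.
Stage 2: m₀ = 3,578 kg, m_f = 3,578 − 2,180 = 1,398 kg; Δv = 421×9.8×ln(2.559) = 4125.8×0.9398 ≈ 3877 m/s.
Total Δv = 3725 + 3877 = 7602 m/s.

Δv ≈ 7600 m/s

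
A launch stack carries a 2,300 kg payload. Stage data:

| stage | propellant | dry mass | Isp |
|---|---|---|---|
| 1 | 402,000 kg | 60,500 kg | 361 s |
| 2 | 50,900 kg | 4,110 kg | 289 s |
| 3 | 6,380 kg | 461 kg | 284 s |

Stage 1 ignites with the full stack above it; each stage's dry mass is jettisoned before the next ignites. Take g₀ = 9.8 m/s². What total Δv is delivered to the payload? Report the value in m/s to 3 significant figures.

Δv ≈ 12900 m/s

Ignition mass of stage 1 = 402,000+60,500 + 50,900+4,110 + 6,380+461 + 2,300 = 526,651 kg.
Stage 1: m₀ = 526,651 kg, m_f = 526,651 − 402,000 = 124,651 kg; Δv = 361×9.8×ln(4.225) = 3537.8×1.4410 ≈ 5098 m/s.
Stage 2: m₀ = 64,151 kg, m_f = 64,151 − 50,900 = 13,251 kg; Δv = 289×9.8×ln(4.841) = 2832.2×1.5772 ≈ 4467 m/s.
Stage 3: m₀ = 9,141 kg, m_f = 9,141 − 6,380 = 2,761 kg; Δv = 284×9.8×ln(3.311) = 2783.2×1.1972 ≈ 3332 m/s.
Total Δv = 5098 + 4467 + 3332 = 12897 m/s.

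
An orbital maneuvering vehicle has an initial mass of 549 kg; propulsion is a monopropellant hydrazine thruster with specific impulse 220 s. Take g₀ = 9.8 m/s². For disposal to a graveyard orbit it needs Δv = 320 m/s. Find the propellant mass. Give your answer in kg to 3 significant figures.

v_e = Isp · g₀ = 220 × 9.8 = 2156.0 m/s.
Rocket equation: m₀/m_f = exp(Δv / v_e) = exp(320 / 2156.0) = exp(0.1484) = 1.1600.
m_f = 549 / 1.1600 = 473.276 kg, so propellant = m₀ − m_f = 549 − 473.276 = 75.724 kg.

propellant mass ≈ 75.7 kg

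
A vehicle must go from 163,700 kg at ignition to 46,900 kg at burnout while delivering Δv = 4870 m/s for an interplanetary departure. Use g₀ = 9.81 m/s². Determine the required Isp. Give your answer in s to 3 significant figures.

Isp ≈ 397 s

ln(m₀/m_f) = ln(163700/46900) = ln(3.49) = 1.2500.
By the Tsiolkovsky rocket equation, v_e = Δv / ln(m₀/m_f) = 4870 / 1.2500 = 3895.9 m/s.
Isp = v_e / g₀ = 3895.9 / 9.81 = 397.1 s.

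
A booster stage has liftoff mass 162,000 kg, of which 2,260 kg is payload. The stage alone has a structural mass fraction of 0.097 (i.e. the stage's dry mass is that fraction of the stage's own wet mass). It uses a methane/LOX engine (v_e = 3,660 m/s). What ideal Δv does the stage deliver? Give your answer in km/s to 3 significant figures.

Stage wet mass = m₀ − payload = 162,000 − 2,260 = 159,740 kg.
Stage dry mass = ε × stage wet mass = 0.097 × 159,740 = 15,494.8 kg.
Burnout mass m_f = stage dry + payload = 15,494.8 + 2,260 = 17,754.8 kg.
Δv = v_e · ln(162,000/17,754.8) = 3660.0 × ln(9.124) = 3660.0 × 2.2109 ≈ 8092 m/s.

Δv ≈ 8.09 km/s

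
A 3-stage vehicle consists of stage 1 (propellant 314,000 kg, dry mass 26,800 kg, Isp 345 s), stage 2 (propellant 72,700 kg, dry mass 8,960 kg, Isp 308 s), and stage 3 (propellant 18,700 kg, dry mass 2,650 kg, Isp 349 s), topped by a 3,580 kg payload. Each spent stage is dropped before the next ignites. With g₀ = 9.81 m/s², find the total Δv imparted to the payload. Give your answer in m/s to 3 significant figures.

Δv ≈ 12300 m/s

Ignition mass of stage 1 = 314,000+26,800 + 72,700+8,960 + 18,700+2,650 + 3,580 = 447,390 kg.
Stage 1: m₀ = 447,390 kg, m_f = 447,390 − 314,000 = 133,390 kg; Δv = 345×9.81×ln(3.354) = 3384.5×1.2102 ≈ 4096 m/s.
Stage 2: m₀ = 106,590 kg, m_f = 106,590 − 72,700 = 33,890 kg; Δv = 308×9.81×ln(3.145) = 3021.5×1.1459 ≈ 3462 m/s.
Stage 3: m₀ = 24,930 kg, m_f = 24,930 − 18,700 = 6,230 kg; Δv = 349×9.81×ln(4.002) = 3423.7×1.3867 ≈ 4748 m/s.
Total Δv = 4096 + 3462 + 4748 = 12306 m/s.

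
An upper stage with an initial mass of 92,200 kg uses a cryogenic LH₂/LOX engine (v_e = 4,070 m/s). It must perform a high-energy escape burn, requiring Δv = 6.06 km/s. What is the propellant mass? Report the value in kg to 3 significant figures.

m₀/m_f = exp(Δv / v_e) = exp(6060 / 4070.0) = exp(1.4889) = 4.4324.
m_f = 92,200 / 4.4324 = 20,801.4 kg, so propellant = m₀ − m_f = 92,200 − 20,801.4 = 71,398.6 kg.

propellant mass ≈ 71400 kg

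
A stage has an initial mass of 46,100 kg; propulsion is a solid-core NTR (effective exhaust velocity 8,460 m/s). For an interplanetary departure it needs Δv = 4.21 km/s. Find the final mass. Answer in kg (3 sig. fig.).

Rocket equation: m₀/m_f = exp(Δv / v_e) = exp(4210 / 8460.0) = exp(0.4976) = 1.6448.
m_f = m₀ / 1.6448 = 46,100 / 1.6448 = 28,027.7 kg.

final mass ≈ 28000 kg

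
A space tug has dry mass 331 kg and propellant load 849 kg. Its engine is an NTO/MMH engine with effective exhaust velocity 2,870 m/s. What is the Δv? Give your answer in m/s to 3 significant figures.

m₀ = m_dry + m_prop = 331 + 849 = 1,180 kg.
By the Tsiolkovsky rocket equation, Δv = v_e · ln(m₀/m_f) = 2870.0 × ln(3.565) = 2870.0 × 1.2712 ≈ 3648.2 m/s.

Δv ≈ 3650 m/s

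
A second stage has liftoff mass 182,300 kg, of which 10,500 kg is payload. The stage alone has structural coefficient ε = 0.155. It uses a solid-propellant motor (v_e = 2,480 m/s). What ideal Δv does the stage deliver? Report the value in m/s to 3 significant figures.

Stage wet mass = m₀ − payload = 182,300 − 10,500 = 171,800 kg.
Stage dry mass = ε × stage wet mass = 0.155 × 171,800 = 26,629 kg.
Burnout mass m_f = stage dry + payload = 26,629 + 10,500 = 37,129 kg.
Δv = v_e · ln(182,300/37,129) = 2480.0 × ln(4.91) = 2480.0 × 1.5913 ≈ 3946 m/s.

Δv ≈ 3950 m/s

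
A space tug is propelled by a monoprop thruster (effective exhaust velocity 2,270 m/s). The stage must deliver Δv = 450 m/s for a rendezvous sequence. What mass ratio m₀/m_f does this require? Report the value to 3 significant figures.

mass ratio ≈ 1.22

Rocket equation: m₀/m_f = exp(Δv / v_e) = exp(450 / 2270.0) = exp(0.1982) = 1.2193.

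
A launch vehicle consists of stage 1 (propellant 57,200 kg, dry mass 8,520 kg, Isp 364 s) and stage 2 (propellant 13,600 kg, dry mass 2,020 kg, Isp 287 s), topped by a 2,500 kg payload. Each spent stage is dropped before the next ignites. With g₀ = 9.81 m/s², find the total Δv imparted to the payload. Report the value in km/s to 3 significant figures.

Ignition mass of stage 1 = 57,200+8,520 + 13,600+2,020 + 2,500 = 83,840 kg.
Stage 1: m₀ = 83,840 kg, m_f = 83,840 − 57,200 = 26,640 kg; Δv = 364×9.81×ln(3.147) = 3570.8×1.1465 ≈ 4094 m/s.
Stage 2: m₀ = 18,120 kg, m_f = 18,120 − 13,600 = 4,520 kg; Δv = 287×9.81×ln(4.009) = 2815.5×1.3885 ≈ 3909 m/s.
Total Δv = 4094 + 3909 = 8003 m/s.

Δv ≈ 8.00 km/s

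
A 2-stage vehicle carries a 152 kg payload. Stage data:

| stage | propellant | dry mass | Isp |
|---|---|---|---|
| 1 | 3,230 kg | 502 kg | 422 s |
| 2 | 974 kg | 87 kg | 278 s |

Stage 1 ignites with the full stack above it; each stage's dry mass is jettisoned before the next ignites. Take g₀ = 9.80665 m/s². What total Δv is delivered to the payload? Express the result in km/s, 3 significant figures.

Δv ≈ 8.81 km/s

Ignition mass of stage 1 = 3,230+502 + 974+87 + 152 = 4,945 kg.
Stage 1: m₀ = 4,945 kg, m_f = 4,945 − 3,230 = 1,715 kg; Δv = 422×9.80665×ln(2.883) = 4138.4×1.0590 ≈ 4382 m/s.
Stage 2: m₀ = 1,213 kg, m_f = 1,213 − 974 = 239 kg; Δv = 278×9.80665×ln(5.075) = 2726.2×1.6244 ≈ 4428 m/s.
Total Δv = 4382 + 4428 = 8810 m/s.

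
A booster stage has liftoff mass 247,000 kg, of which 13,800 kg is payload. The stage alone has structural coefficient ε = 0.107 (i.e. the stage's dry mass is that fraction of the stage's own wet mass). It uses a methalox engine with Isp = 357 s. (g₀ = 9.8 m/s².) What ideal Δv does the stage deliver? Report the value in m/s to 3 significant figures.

Stage wet mass = m₀ − payload = 247,000 − 13,800 = 233,200 kg.
Stage dry mass = ε × stage wet mass = 0.107 × 233,200 = 24,952.4 kg.
Burnout mass m_f = stage dry + payload = 24,952.4 + 13,800 = 38,752.4 kg.
v_e = Isp · g₀ = 357 × 9.8 = 3498.6 m/s.
By the Tsiolkovsky rocket equation, Δv = v_e · ln(247,000/38,752.4) = 3498.6 × ln(6.374) = 3498.6 × 1.8522 ≈ 6480 m/s.

Δv ≈ 6480 m/s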